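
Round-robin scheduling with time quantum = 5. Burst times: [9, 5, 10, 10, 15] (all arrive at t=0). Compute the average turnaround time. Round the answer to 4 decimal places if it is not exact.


Time quantum = 5
Execution trace:
  J1 runs 5 units, time = 5
  J2 runs 5 units, time = 10
  J3 runs 5 units, time = 15
  J4 runs 5 units, time = 20
  J5 runs 5 units, time = 25
  J1 runs 4 units, time = 29
  J3 runs 5 units, time = 34
  J4 runs 5 units, time = 39
  J5 runs 5 units, time = 44
  J5 runs 5 units, time = 49
Finish times: [29, 10, 34, 39, 49]
Average turnaround = 161/5 = 32.2

32.2


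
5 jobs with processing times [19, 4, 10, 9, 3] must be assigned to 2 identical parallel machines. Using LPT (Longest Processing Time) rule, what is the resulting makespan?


Sort jobs in decreasing order (LPT): [19, 10, 9, 4, 3]
Assign each job to the least loaded machine:
  Machine 1: jobs [19, 4], load = 23
  Machine 2: jobs [10, 9, 3], load = 22
Makespan = max load = 23

23


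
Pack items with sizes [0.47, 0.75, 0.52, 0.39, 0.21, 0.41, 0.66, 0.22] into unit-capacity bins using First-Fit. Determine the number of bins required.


Place items sequentially using First-Fit:
  Item 0.47 -> new Bin 1
  Item 0.75 -> new Bin 2
  Item 0.52 -> Bin 1 (now 0.99)
  Item 0.39 -> new Bin 3
  Item 0.21 -> Bin 2 (now 0.96)
  Item 0.41 -> Bin 3 (now 0.8)
  Item 0.66 -> new Bin 4
  Item 0.22 -> Bin 4 (now 0.88)
Total bins used = 4

4


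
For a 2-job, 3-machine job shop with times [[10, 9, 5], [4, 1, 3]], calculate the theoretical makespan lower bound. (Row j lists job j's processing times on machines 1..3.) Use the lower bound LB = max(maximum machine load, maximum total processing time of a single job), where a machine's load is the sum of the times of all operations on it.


Machine loads:
  Machine 1: 10 + 4 = 14
  Machine 2: 9 + 1 = 10
  Machine 3: 5 + 3 = 8
Max machine load = 14
Job totals:
  Job 1: 24
  Job 2: 8
Max job total = 24
Lower bound = max(14, 24) = 24

24


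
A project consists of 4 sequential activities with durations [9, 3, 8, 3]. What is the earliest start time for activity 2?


Activity 2 starts after activities 1 through 1 complete.
Predecessor durations: [9]
ES = 9 = 9

9


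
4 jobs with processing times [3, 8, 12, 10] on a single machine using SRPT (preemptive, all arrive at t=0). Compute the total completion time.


Since all jobs arrive at t=0, SRPT equals SPT ordering.
SPT order: [3, 8, 10, 12]
Completion times:
  Job 1: p=3, C=3
  Job 2: p=8, C=11
  Job 3: p=10, C=21
  Job 4: p=12, C=33
Total completion time = 3 + 11 + 21 + 33 = 68

68


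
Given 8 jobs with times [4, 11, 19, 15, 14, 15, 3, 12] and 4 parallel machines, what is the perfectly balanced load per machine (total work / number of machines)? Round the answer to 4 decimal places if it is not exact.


Total processing time = 4 + 11 + 19 + 15 + 14 + 15 + 3 + 12 = 93
Number of machines = 4
Ideal balanced load = 93 / 4 = 23.25

23.25


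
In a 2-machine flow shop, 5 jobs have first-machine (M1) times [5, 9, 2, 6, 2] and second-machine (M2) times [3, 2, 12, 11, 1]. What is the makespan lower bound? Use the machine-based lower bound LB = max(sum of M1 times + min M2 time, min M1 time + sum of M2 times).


LB1 = sum(M1 times) + min(M2 times) = 24 + 1 = 25
LB2 = min(M1 times) + sum(M2 times) = 2 + 29 = 31
Lower bound = max(LB1, LB2) = max(25, 31) = 31

31


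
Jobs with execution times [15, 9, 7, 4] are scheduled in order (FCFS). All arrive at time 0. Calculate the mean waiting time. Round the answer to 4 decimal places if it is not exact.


FCFS order (as given): [15, 9, 7, 4]
Waiting times:
  Job 1: wait = 0
  Job 2: wait = 15
  Job 3: wait = 24
  Job 4: wait = 31
Sum of waiting times = 70
Average waiting time = 70/4 = 17.5

17.5


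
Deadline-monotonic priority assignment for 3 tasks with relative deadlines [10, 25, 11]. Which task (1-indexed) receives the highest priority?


Sort tasks by relative deadline (ascending):
  Task 1: deadline = 10
  Task 3: deadline = 11
  Task 2: deadline = 25
Priority order (highest first): [1, 3, 2]
Highest priority task = 1

1


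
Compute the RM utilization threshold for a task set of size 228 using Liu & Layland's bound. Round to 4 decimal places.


Compute 2^(1/228) = 1.0030447451
Subtract 1: 1.0030447451 - 1 = 0.0030447451
Multiply by n: 228 * 0.0030447451 = 0.6942018828
Round to 4 dp: 0.6942

0.6942


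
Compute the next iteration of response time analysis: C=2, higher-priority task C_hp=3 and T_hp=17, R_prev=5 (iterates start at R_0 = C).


R_next = C + ceil(R_prev / T_hp) * C_hp
ceil(5 / 17) = ceil(0.2941) = 1
Interference = 1 * 3 = 3
R_next = 2 + 3 = 5
R_next = R_prev, so the iteration has converged (response time = 5).

5


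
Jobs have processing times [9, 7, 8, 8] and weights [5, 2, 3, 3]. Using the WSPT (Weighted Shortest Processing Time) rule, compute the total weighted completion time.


Compute p/w ratios and sort ascending (WSPT): [(9, 5), (8, 3), (8, 3), (7, 2)]
Compute weighted completion times:
  Job (p=9,w=5): C=9, w*C=5*9=45
  Job (p=8,w=3): C=17, w*C=3*17=51
  Job (p=8,w=3): C=25, w*C=3*25=75
  Job (p=7,w=2): C=32, w*C=2*32=64
Total weighted completion time = 235

235


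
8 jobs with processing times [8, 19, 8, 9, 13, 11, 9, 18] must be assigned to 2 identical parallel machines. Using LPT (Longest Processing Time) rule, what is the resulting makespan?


Sort jobs in decreasing order (LPT): [19, 18, 13, 11, 9, 9, 8, 8]
Assign each job to the least loaded machine:
  Machine 1: jobs [19, 11, 9, 8], load = 47
  Machine 2: jobs [18, 13, 9, 8], load = 48
Makespan = max load = 48

48


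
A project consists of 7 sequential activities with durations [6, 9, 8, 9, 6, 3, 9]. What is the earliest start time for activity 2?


Activity 2 starts after activities 1 through 1 complete.
Predecessor durations: [6]
ES = 6 = 6

6


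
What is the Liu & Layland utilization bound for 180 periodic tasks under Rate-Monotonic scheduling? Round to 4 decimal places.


Compute 2^(1/180) = 1.0038582416
Subtract 1: 1.0038582416 - 1 = 0.0038582416
Multiply by n: 180 * 0.0038582416 = 0.6944834880
Round to 4 dp: 0.6945

0.6945


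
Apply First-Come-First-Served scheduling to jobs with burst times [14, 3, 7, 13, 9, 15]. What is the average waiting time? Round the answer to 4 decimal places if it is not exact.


FCFS order (as given): [14, 3, 7, 13, 9, 15]
Waiting times:
  Job 1: wait = 0
  Job 2: wait = 14
  Job 3: wait = 17
  Job 4: wait = 24
  Job 5: wait = 37
  Job 6: wait = 46
Sum of waiting times = 138
Average waiting time = 138/6 = 23.0

23.0


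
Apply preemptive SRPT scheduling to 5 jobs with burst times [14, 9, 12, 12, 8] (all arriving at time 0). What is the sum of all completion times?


Since all jobs arrive at t=0, SRPT equals SPT ordering.
SPT order: [8, 9, 12, 12, 14]
Completion times:
  Job 1: p=8, C=8
  Job 2: p=9, C=17
  Job 3: p=12, C=29
  Job 4: p=12, C=41
  Job 5: p=14, C=55
Total completion time = 8 + 17 + 29 + 41 + 55 = 150

150


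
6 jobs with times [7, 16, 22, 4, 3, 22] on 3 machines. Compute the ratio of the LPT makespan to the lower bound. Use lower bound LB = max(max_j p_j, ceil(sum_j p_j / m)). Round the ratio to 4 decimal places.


LPT order: [22, 22, 16, 7, 4, 3]
Machine loads after assignment: [26, 25, 23]
LPT makespan = 26
Lower bound = max(max_job, ceil(total/3)) = max(22, 25) = 25
Ratio = 26 / 25 = 1.04

1.04


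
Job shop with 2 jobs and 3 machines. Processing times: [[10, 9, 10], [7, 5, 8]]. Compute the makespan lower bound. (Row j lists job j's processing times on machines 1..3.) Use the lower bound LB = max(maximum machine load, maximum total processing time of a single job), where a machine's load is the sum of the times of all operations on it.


Machine loads:
  Machine 1: 10 + 7 = 17
  Machine 2: 9 + 5 = 14
  Machine 3: 10 + 8 = 18
Max machine load = 18
Job totals:
  Job 1: 29
  Job 2: 20
Max job total = 29
Lower bound = max(18, 29) = 29

29


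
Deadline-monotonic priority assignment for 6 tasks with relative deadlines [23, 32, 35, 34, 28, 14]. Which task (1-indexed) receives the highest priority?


Sort tasks by relative deadline (ascending):
  Task 6: deadline = 14
  Task 1: deadline = 23
  Task 5: deadline = 28
  Task 2: deadline = 32
  Task 4: deadline = 34
  Task 3: deadline = 35
Priority order (highest first): [6, 1, 5, 2, 4, 3]
Highest priority task = 6

6


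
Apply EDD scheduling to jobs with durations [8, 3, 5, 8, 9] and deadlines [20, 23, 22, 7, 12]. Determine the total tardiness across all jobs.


Sort by due date (EDD order): [(8, 7), (9, 12), (8, 20), (5, 22), (3, 23)]
Compute completion times and tardiness:
  Job 1: p=8, d=7, C=8, tardiness=max(0,8-7)=1
  Job 2: p=9, d=12, C=17, tardiness=max(0,17-12)=5
  Job 3: p=8, d=20, C=25, tardiness=max(0,25-20)=5
  Job 4: p=5, d=22, C=30, tardiness=max(0,30-22)=8
  Job 5: p=3, d=23, C=33, tardiness=max(0,33-23)=10
Total tardiness = 29

29


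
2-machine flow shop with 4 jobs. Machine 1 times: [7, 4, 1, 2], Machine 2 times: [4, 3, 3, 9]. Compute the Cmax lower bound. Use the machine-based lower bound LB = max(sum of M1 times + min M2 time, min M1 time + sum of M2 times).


LB1 = sum(M1 times) + min(M2 times) = 14 + 3 = 17
LB2 = min(M1 times) + sum(M2 times) = 1 + 19 = 20
Lower bound = max(LB1, LB2) = max(17, 20) = 20

20


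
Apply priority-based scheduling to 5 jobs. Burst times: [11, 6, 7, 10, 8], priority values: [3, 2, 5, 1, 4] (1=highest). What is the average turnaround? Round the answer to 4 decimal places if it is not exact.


Sort by priority (ascending = highest first):
Order: [(1, 10), (2, 6), (3, 11), (4, 8), (5, 7)]
Completion times:
  Priority 1, burst=10, C=10
  Priority 2, burst=6, C=16
  Priority 3, burst=11, C=27
  Priority 4, burst=8, C=35
  Priority 5, burst=7, C=42
Average turnaround = 130/5 = 26.0

26.0


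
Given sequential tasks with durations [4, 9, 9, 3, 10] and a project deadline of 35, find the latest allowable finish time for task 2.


LF(activity 2) = deadline - sum of successor durations
Successors: activities 3 through 5 with durations [9, 3, 10]
Sum of successor durations = 22
LF = 35 - 22 = 13

13


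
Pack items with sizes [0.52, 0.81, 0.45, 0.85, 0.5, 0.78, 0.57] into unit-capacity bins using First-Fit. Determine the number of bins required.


Place items sequentially using First-Fit:
  Item 0.52 -> new Bin 1
  Item 0.81 -> new Bin 2
  Item 0.45 -> Bin 1 (now 0.97)
  Item 0.85 -> new Bin 3
  Item 0.5 -> new Bin 4
  Item 0.78 -> new Bin 5
  Item 0.57 -> new Bin 6
Total bins used = 6

6


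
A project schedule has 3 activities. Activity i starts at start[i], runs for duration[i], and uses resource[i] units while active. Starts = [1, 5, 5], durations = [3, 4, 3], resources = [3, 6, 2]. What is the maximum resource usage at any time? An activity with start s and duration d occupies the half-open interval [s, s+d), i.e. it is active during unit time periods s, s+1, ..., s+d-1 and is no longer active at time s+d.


Each activity i is active on [start_i, start_i + duration_i).
Compute total resource usage per time slot:
  t=0: active resources = [], total = 0
  t=1: active resources = [3], total = 3
  t=2: active resources = [3], total = 3
  t=3: active resources = [3], total = 3
  t=4: active resources = [], total = 0
  t=5: active resources = [6, 2], total = 8
  t=6: active resources = [6, 2], total = 8
  t=7: active resources = [6, 2], total = 8
  t=8: active resources = [6], total = 6
Peak resource demand = 8

8


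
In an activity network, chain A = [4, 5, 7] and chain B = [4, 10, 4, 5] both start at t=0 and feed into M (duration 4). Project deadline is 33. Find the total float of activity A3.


Forward pass: ES(A3) = sum of predecessors on chain A = 9
EF = ES + duration = 9 + 7 = 16
Backward pass: LF(M) = deadline = 33; LS(M) = 33 - 4 = 29
LF(A3) = LS(M) - sum(successors on chain A) = 29 - 0 = 29
LS = LF - duration = 29 - 7 = 22
Total float = LS - ES = 22 - 9 = 13

13


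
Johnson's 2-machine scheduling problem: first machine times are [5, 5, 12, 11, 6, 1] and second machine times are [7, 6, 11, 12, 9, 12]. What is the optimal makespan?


Apply Johnson's rule:
  Group 1 (a <= b): [(6, 1, 12), (1, 5, 7), (2, 5, 6), (5, 6, 9), (4, 11, 12)]
  Group 2 (a > b): [(3, 12, 11)]
Optimal job order: [6, 1, 2, 5, 4, 3]
Schedule:
  Job 6: M1 done at 1, M2 done at 13
  Job 1: M1 done at 6, M2 done at 20
  Job 2: M1 done at 11, M2 done at 26
  Job 5: M1 done at 17, M2 done at 35
  Job 4: M1 done at 28, M2 done at 47
  Job 3: M1 done at 40, M2 done at 58
Makespan = 58

58


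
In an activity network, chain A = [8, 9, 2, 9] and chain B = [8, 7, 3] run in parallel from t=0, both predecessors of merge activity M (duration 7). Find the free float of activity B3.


ES(B3) = sum of predecessors on chain B = 15
EF(B3) = ES + duration = 15 + 3 = 18
Successor of B3 is M. ES(M) = max(sum(A), sum(B)) = max(28, 18) = 28
Free float = ES(successor) - EF(current) = 28 - 18 = 10

10


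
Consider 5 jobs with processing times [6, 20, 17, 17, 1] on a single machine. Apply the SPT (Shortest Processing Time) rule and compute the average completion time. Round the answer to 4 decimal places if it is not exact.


Sort jobs by processing time (SPT order): [1, 6, 17, 17, 20]
Compute completion times sequentially:
  Job 1: processing = 1, completes at 1
  Job 2: processing = 6, completes at 7
  Job 3: processing = 17, completes at 24
  Job 4: processing = 17, completes at 41
  Job 5: processing = 20, completes at 61
Sum of completion times = 134
Average completion time = 134/5 = 26.8

26.8


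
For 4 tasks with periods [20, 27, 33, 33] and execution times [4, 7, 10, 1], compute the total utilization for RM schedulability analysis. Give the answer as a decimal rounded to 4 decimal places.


Compute individual utilizations (exact fractions):
  Task 1: C/T = 4/20 = 1/5 (approx. 0.2)
  Task 2: C/T = 7/27 (approx. 0.2593)
  Task 3: C/T = 10/33 (approx. 0.303)
  Task 4: C/T = 1/33 (approx. 0.0303)
Total utilization U = 1/5 + 7/27 + 10/33 + 1/33 = 107/135
Rounded to 4 decimal places: U = 0.7926
RM (Liu & Layland) bound for 4 tasks = 0.756828; compare with U = 107/135 (approx. 0.792593)
bound < U <= 1, so the RM sufficient condition is not met (inconclusive; an exact test such as response-time analysis is needed).

0.7926


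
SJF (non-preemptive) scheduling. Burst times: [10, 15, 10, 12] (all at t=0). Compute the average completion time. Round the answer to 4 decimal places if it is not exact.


SJF order (ascending): [10, 10, 12, 15]
Completion times:
  Job 1: burst=10, C=10
  Job 2: burst=10, C=20
  Job 3: burst=12, C=32
  Job 4: burst=15, C=47
Average completion = 109/4 = 27.25

27.25


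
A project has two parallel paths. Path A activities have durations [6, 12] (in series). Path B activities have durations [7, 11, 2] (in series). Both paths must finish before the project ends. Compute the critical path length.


Path A total = 6 + 12 = 18
Path B total = 7 + 11 + 2 = 20
Critical path = longest path = max(18, 20) = 20

20


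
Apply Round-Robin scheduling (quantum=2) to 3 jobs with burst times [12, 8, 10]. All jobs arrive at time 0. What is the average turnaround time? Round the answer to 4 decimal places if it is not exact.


Time quantum = 2
Execution trace:
  J1 runs 2 units, time = 2
  J2 runs 2 units, time = 4
  J3 runs 2 units, time = 6
  J1 runs 2 units, time = 8
  J2 runs 2 units, time = 10
  J3 runs 2 units, time = 12
  J1 runs 2 units, time = 14
  J2 runs 2 units, time = 16
  J3 runs 2 units, time = 18
  J1 runs 2 units, time = 20
  J2 runs 2 units, time = 22
  J3 runs 2 units, time = 24
  J1 runs 2 units, time = 26
  J3 runs 2 units, time = 28
  J1 runs 2 units, time = 30
Finish times: [30, 22, 28]
Average turnaround = 80/3 = 26.6667

26.6667


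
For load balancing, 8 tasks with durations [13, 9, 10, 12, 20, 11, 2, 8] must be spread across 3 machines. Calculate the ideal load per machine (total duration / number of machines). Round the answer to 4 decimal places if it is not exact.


Total processing time = 13 + 9 + 10 + 12 + 20 + 11 + 2 + 8 = 85
Number of machines = 3
Ideal balanced load = 85 / 3 = 28.3333

28.3333


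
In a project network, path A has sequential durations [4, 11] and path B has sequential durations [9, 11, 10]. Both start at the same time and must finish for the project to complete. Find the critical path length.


Path A total = 4 + 11 = 15
Path B total = 9 + 11 + 10 = 30
Critical path = longest path = max(15, 30) = 30

30


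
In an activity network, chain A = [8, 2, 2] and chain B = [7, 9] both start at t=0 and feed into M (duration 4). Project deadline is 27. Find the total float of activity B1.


Forward pass: ES(B1) = sum of predecessors on chain B = 0
EF = ES + duration = 0 + 7 = 7
Backward pass: LF(M) = deadline = 27; LS(M) = 27 - 4 = 23
LF(B1) = LS(M) - sum(successors on chain B) = 23 - 9 = 14
LS = LF - duration = 14 - 7 = 7
Total float = LS - ES = 7 - 0 = 7

7


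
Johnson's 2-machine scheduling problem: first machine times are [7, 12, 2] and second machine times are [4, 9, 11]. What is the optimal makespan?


Apply Johnson's rule:
  Group 1 (a <= b): [(3, 2, 11)]
  Group 2 (a > b): [(2, 12, 9), (1, 7, 4)]
Optimal job order: [3, 2, 1]
Schedule:
  Job 3: M1 done at 2, M2 done at 13
  Job 2: M1 done at 14, M2 done at 23
  Job 1: M1 done at 21, M2 done at 27
Makespan = 27

27


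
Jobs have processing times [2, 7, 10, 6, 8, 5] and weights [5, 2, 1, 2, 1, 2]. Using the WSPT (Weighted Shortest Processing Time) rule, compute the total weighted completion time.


Compute p/w ratios and sort ascending (WSPT): [(2, 5), (5, 2), (6, 2), (7, 2), (8, 1), (10, 1)]
Compute weighted completion times:
  Job (p=2,w=5): C=2, w*C=5*2=10
  Job (p=5,w=2): C=7, w*C=2*7=14
  Job (p=6,w=2): C=13, w*C=2*13=26
  Job (p=7,w=2): C=20, w*C=2*20=40
  Job (p=8,w=1): C=28, w*C=1*28=28
  Job (p=10,w=1): C=38, w*C=1*38=38
Total weighted completion time = 156

156


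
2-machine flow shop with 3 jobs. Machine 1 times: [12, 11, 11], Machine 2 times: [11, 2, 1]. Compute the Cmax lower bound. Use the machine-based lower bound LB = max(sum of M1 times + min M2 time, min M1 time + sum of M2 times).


LB1 = sum(M1 times) + min(M2 times) = 34 + 1 = 35
LB2 = min(M1 times) + sum(M2 times) = 11 + 14 = 25
Lower bound = max(LB1, LB2) = max(35, 25) = 35

35


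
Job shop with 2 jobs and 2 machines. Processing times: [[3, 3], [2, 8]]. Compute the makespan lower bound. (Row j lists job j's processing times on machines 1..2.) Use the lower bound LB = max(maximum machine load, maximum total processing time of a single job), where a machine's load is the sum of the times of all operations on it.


Machine loads:
  Machine 1: 3 + 2 = 5
  Machine 2: 3 + 8 = 11
Max machine load = 11
Job totals:
  Job 1: 6
  Job 2: 10
Max job total = 10
Lower bound = max(11, 10) = 11

11


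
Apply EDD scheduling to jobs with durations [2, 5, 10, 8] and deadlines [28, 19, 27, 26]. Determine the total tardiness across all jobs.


Sort by due date (EDD order): [(5, 19), (8, 26), (10, 27), (2, 28)]
Compute completion times and tardiness:
  Job 1: p=5, d=19, C=5, tardiness=max(0,5-19)=0
  Job 2: p=8, d=26, C=13, tardiness=max(0,13-26)=0
  Job 3: p=10, d=27, C=23, tardiness=max(0,23-27)=0
  Job 4: p=2, d=28, C=25, tardiness=max(0,25-28)=0
Total tardiness = 0

0


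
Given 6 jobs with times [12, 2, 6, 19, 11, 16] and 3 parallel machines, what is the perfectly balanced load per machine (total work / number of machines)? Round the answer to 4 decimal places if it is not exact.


Total processing time = 12 + 2 + 6 + 19 + 11 + 16 = 66
Number of machines = 3
Ideal balanced load = 66 / 3 = 22.0

22.0


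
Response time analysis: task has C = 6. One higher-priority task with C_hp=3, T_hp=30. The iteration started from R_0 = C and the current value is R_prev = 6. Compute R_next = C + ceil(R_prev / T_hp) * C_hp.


R_next = C + ceil(R_prev / T_hp) * C_hp
ceil(6 / 30) = ceil(0.2) = 1
Interference = 1 * 3 = 3
R_next = 6 + 3 = 9

9


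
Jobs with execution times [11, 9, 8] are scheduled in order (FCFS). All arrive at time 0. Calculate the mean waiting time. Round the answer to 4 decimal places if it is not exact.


FCFS order (as given): [11, 9, 8]
Waiting times:
  Job 1: wait = 0
  Job 2: wait = 11
  Job 3: wait = 20
Sum of waiting times = 31
Average waiting time = 31/3 = 10.3333

10.3333


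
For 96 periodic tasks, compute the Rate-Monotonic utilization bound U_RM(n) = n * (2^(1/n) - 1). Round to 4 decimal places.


Compute 2^(1/96) = 1.0072464122
Subtract 1: 1.0072464122 - 1 = 0.0072464122
Multiply by n: 96 * 0.0072464122 = 0.6956555712
Round to 4 dp: 0.6957

0.6957


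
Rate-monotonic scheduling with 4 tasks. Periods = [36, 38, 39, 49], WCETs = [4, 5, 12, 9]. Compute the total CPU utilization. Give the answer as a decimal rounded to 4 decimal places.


Compute individual utilizations (exact fractions):
  Task 1: C/T = 4/36 = 1/9 (approx. 0.1111)
  Task 2: C/T = 5/38 (approx. 0.1316)
  Task 3: C/T = 12/39 = 4/13 (approx. 0.3077)
  Task 4: C/T = 9/49 (approx. 0.1837)
Total utilization U = 1/9 + 5/38 + 4/13 + 9/49 = 159917/217854
Rounded to 4 decimal places: U = 0.7341
RM (Liu & Layland) bound for 4 tasks = 0.756828; compare with U = 159917/217854 (approx. 0.734056)
U <= bound, so schedulable by RM sufficient condition.

0.7341


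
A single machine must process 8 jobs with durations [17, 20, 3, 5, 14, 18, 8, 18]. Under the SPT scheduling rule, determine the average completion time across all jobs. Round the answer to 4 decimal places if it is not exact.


Sort jobs by processing time (SPT order): [3, 5, 8, 14, 17, 18, 18, 20]
Compute completion times sequentially:
  Job 1: processing = 3, completes at 3
  Job 2: processing = 5, completes at 8
  Job 3: processing = 8, completes at 16
  Job 4: processing = 14, completes at 30
  Job 5: processing = 17, completes at 47
  Job 6: processing = 18, completes at 65
  Job 7: processing = 18, completes at 83
  Job 8: processing = 20, completes at 103
Sum of completion times = 355
Average completion time = 355/8 = 44.375

44.375


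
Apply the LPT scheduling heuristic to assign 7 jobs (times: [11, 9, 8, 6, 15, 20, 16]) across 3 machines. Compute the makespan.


Sort jobs in decreasing order (LPT): [20, 16, 15, 11, 9, 8, 6]
Assign each job to the least loaded machine:
  Machine 1: jobs [20, 8], load = 28
  Machine 2: jobs [16, 9, 6], load = 31
  Machine 3: jobs [15, 11], load = 26
Makespan = max load = 31

31


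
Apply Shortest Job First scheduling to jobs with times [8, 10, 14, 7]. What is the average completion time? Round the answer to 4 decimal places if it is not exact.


SJF order (ascending): [7, 8, 10, 14]
Completion times:
  Job 1: burst=7, C=7
  Job 2: burst=8, C=15
  Job 3: burst=10, C=25
  Job 4: burst=14, C=39
Average completion = 86/4 = 21.5

21.5


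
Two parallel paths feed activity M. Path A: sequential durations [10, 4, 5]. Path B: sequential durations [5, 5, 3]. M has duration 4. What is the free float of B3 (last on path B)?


ES(B3) = sum of predecessors on chain B = 10
EF(B3) = ES + duration = 10 + 3 = 13
Successor of B3 is M. ES(M) = max(sum(A), sum(B)) = max(19, 13) = 19
Free float = ES(successor) - EF(current) = 19 - 13 = 6

6


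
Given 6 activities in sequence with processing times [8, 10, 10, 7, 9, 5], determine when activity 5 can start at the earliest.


Activity 5 starts after activities 1 through 4 complete.
Predecessor durations: [8, 10, 10, 7]
ES = 8 + 10 + 10 + 7 = 35

35


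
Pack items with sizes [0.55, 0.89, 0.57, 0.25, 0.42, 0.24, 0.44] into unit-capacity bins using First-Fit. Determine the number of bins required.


Place items sequentially using First-Fit:
  Item 0.55 -> new Bin 1
  Item 0.89 -> new Bin 2
  Item 0.57 -> new Bin 3
  Item 0.25 -> Bin 1 (now 0.8)
  Item 0.42 -> Bin 3 (now 0.99)
  Item 0.24 -> new Bin 4
  Item 0.44 -> Bin 4 (now 0.68)
Total bins used = 4

4


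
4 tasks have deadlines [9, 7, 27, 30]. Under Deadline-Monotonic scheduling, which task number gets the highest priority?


Sort tasks by relative deadline (ascending):
  Task 2: deadline = 7
  Task 1: deadline = 9
  Task 3: deadline = 27
  Task 4: deadline = 30
Priority order (highest first): [2, 1, 3, 4]
Highest priority task = 2

2


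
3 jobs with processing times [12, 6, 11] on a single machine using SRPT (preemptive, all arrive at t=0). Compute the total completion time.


Since all jobs arrive at t=0, SRPT equals SPT ordering.
SPT order: [6, 11, 12]
Completion times:
  Job 1: p=6, C=6
  Job 2: p=11, C=17
  Job 3: p=12, C=29
Total completion time = 6 + 17 + 29 = 52

52


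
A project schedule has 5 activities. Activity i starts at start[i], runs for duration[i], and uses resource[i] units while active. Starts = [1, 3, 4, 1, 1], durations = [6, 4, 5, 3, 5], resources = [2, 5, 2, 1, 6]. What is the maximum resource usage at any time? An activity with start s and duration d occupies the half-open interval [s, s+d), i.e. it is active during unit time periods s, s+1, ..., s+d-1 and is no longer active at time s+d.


Each activity i is active on [start_i, start_i + duration_i).
Compute total resource usage per time slot:
  t=0: active resources = [], total = 0
  t=1: active resources = [2, 1, 6], total = 9
  t=2: active resources = [2, 1, 6], total = 9
  t=3: active resources = [2, 5, 1, 6], total = 14
  t=4: active resources = [2, 5, 2, 6], total = 15
  t=5: active resources = [2, 5, 2, 6], total = 15
  t=6: active resources = [2, 5, 2], total = 9
  t=7: active resources = [2], total = 2
  t=8: active resources = [2], total = 2
Peak resource demand = 15

15


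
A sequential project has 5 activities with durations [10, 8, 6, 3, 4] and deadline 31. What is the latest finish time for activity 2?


LF(activity 2) = deadline - sum of successor durations
Successors: activities 3 through 5 with durations [6, 3, 4]
Sum of successor durations = 13
LF = 31 - 13 = 18

18


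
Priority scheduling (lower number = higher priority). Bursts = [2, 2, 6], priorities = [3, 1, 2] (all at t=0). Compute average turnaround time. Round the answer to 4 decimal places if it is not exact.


Sort by priority (ascending = highest first):
Order: [(1, 2), (2, 6), (3, 2)]
Completion times:
  Priority 1, burst=2, C=2
  Priority 2, burst=6, C=8
  Priority 3, burst=2, C=10
Average turnaround = 20/3 = 6.6667

6.6667


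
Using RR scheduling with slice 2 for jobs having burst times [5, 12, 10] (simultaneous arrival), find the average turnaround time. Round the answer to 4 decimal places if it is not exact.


Time quantum = 2
Execution trace:
  J1 runs 2 units, time = 2
  J2 runs 2 units, time = 4
  J3 runs 2 units, time = 6
  J1 runs 2 units, time = 8
  J2 runs 2 units, time = 10
  J3 runs 2 units, time = 12
  J1 runs 1 units, time = 13
  J2 runs 2 units, time = 15
  J3 runs 2 units, time = 17
  J2 runs 2 units, time = 19
  J3 runs 2 units, time = 21
  J2 runs 2 units, time = 23
  J3 runs 2 units, time = 25
  J2 runs 2 units, time = 27
Finish times: [13, 27, 25]
Average turnaround = 65/3 = 21.6667

21.6667


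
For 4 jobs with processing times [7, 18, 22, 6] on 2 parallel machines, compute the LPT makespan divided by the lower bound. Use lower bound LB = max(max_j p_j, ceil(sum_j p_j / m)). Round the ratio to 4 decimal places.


LPT order: [22, 18, 7, 6]
Machine loads after assignment: [28, 25]
LPT makespan = 28
Lower bound = max(max_job, ceil(total/2)) = max(22, 27) = 27
Ratio = 28 / 27 = 1.037

1.037


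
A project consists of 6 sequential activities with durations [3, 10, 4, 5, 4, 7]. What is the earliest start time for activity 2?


Activity 2 starts after activities 1 through 1 complete.
Predecessor durations: [3]
ES = 3 = 3

3


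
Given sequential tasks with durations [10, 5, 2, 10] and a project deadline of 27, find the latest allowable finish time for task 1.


LF(activity 1) = deadline - sum of successor durations
Successors: activities 2 through 4 with durations [5, 2, 10]
Sum of successor durations = 17
LF = 27 - 17 = 10

10


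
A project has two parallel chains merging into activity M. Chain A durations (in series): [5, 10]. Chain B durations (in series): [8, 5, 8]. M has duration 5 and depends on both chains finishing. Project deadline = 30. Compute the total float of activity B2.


Forward pass: ES(B2) = sum of predecessors on chain B = 8
EF = ES + duration = 8 + 5 = 13
Backward pass: LF(M) = deadline = 30; LS(M) = 30 - 5 = 25
LF(B2) = LS(M) - sum(successors on chain B) = 25 - 8 = 17
LS = LF - duration = 17 - 5 = 12
Total float = LS - ES = 12 - 8 = 4

4


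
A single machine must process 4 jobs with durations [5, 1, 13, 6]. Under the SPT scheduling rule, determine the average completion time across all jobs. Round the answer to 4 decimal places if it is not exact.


Sort jobs by processing time (SPT order): [1, 5, 6, 13]
Compute completion times sequentially:
  Job 1: processing = 1, completes at 1
  Job 2: processing = 5, completes at 6
  Job 3: processing = 6, completes at 12
  Job 4: processing = 13, completes at 25
Sum of completion times = 44
Average completion time = 44/4 = 11.0

11.0


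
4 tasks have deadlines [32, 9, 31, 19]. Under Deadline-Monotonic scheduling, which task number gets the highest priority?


Sort tasks by relative deadline (ascending):
  Task 2: deadline = 9
  Task 4: deadline = 19
  Task 3: deadline = 31
  Task 1: deadline = 32
Priority order (highest first): [2, 4, 3, 1]
Highest priority task = 2

2


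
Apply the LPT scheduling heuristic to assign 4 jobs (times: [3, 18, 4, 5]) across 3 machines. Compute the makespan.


Sort jobs in decreasing order (LPT): [18, 5, 4, 3]
Assign each job to the least loaded machine:
  Machine 1: jobs [18], load = 18
  Machine 2: jobs [5], load = 5
  Machine 3: jobs [4, 3], load = 7
Makespan = max load = 18

18


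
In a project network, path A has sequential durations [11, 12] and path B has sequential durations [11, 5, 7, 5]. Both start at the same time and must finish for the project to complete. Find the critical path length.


Path A total = 11 + 12 = 23
Path B total = 11 + 5 + 7 + 5 = 28
Critical path = longest path = max(23, 28) = 28

28


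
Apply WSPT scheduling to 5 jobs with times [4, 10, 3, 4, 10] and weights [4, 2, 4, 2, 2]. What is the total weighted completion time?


Compute p/w ratios and sort ascending (WSPT): [(3, 4), (4, 4), (4, 2), (10, 2), (10, 2)]
Compute weighted completion times:
  Job (p=3,w=4): C=3, w*C=4*3=12
  Job (p=4,w=4): C=7, w*C=4*7=28
  Job (p=4,w=2): C=11, w*C=2*11=22
  Job (p=10,w=2): C=21, w*C=2*21=42
  Job (p=10,w=2): C=31, w*C=2*31=62
Total weighted completion time = 166

166


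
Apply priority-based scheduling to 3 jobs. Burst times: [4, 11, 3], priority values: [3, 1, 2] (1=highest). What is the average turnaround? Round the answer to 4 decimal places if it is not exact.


Sort by priority (ascending = highest first):
Order: [(1, 11), (2, 3), (3, 4)]
Completion times:
  Priority 1, burst=11, C=11
  Priority 2, burst=3, C=14
  Priority 3, burst=4, C=18
Average turnaround = 43/3 = 14.3333

14.3333


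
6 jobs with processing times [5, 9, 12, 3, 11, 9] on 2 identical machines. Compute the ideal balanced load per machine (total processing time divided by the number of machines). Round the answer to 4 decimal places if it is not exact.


Total processing time = 5 + 9 + 12 + 3 + 11 + 9 = 49
Number of machines = 2
Ideal balanced load = 49 / 2 = 24.5

24.5


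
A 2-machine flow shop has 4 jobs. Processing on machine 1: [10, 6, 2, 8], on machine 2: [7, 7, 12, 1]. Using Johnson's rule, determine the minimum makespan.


Apply Johnson's rule:
  Group 1 (a <= b): [(3, 2, 12), (2, 6, 7)]
  Group 2 (a > b): [(1, 10, 7), (4, 8, 1)]
Optimal job order: [3, 2, 1, 4]
Schedule:
  Job 3: M1 done at 2, M2 done at 14
  Job 2: M1 done at 8, M2 done at 21
  Job 1: M1 done at 18, M2 done at 28
  Job 4: M1 done at 26, M2 done at 29
Makespan = 29

29


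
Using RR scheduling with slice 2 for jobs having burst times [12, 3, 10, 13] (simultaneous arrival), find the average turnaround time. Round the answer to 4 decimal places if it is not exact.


Time quantum = 2
Execution trace:
  J1 runs 2 units, time = 2
  J2 runs 2 units, time = 4
  J3 runs 2 units, time = 6
  J4 runs 2 units, time = 8
  J1 runs 2 units, time = 10
  J2 runs 1 units, time = 11
  J3 runs 2 units, time = 13
  J4 runs 2 units, time = 15
  J1 runs 2 units, time = 17
  J3 runs 2 units, time = 19
  J4 runs 2 units, time = 21
  J1 runs 2 units, time = 23
  J3 runs 2 units, time = 25
  J4 runs 2 units, time = 27
  J1 runs 2 units, time = 29
  J3 runs 2 units, time = 31
  J4 runs 2 units, time = 33
  J1 runs 2 units, time = 35
  J4 runs 2 units, time = 37
  J4 runs 1 units, time = 38
Finish times: [35, 11, 31, 38]
Average turnaround = 115/4 = 28.75

28.75


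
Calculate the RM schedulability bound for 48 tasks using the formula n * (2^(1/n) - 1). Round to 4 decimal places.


Compute 2^(1/48) = 1.0145453349
Subtract 1: 1.0145453349 - 1 = 0.0145453349
Multiply by n: 48 * 0.0145453349 = 0.6981760752
Round to 4 dp: 0.6982

0.6982


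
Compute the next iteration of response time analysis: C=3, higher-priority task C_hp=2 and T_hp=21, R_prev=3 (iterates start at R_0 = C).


R_next = C + ceil(R_prev / T_hp) * C_hp
ceil(3 / 21) = ceil(0.1429) = 1
Interference = 1 * 2 = 2
R_next = 3 + 2 = 5

5


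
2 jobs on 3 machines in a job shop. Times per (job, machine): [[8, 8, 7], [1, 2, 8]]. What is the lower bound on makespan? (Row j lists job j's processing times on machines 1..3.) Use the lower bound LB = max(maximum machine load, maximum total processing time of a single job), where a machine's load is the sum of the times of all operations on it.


Machine loads:
  Machine 1: 8 + 1 = 9
  Machine 2: 8 + 2 = 10
  Machine 3: 7 + 8 = 15
Max machine load = 15
Job totals:
  Job 1: 23
  Job 2: 11
Max job total = 23
Lower bound = max(15, 23) = 23

23


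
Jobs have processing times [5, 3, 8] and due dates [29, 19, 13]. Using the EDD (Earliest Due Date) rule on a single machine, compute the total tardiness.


Sort by due date (EDD order): [(8, 13), (3, 19), (5, 29)]
Compute completion times and tardiness:
  Job 1: p=8, d=13, C=8, tardiness=max(0,8-13)=0
  Job 2: p=3, d=19, C=11, tardiness=max(0,11-19)=0
  Job 3: p=5, d=29, C=16, tardiness=max(0,16-29)=0
Total tardiness = 0

0


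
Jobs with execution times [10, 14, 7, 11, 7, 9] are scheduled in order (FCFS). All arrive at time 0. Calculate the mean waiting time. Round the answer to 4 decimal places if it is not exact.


FCFS order (as given): [10, 14, 7, 11, 7, 9]
Waiting times:
  Job 1: wait = 0
  Job 2: wait = 10
  Job 3: wait = 24
  Job 4: wait = 31
  Job 5: wait = 42
  Job 6: wait = 49
Sum of waiting times = 156
Average waiting time = 156/6 = 26.0

26.0


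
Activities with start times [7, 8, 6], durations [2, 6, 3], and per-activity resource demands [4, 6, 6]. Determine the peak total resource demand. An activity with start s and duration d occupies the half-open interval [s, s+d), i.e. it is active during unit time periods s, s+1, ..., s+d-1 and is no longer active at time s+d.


Each activity i is active on [start_i, start_i + duration_i).
Compute total resource usage per time slot:
  t=0: active resources = [], total = 0
  t=1: active resources = [], total = 0
  t=2: active resources = [], total = 0
  t=3: active resources = [], total = 0
  t=4: active resources = [], total = 0
  t=5: active resources = [], total = 0
  t=6: active resources = [6], total = 6
  t=7: active resources = [4, 6], total = 10
  t=8: active resources = [4, 6, 6], total = 16
  t=9: active resources = [6], total = 6
  t=10: active resources = [6], total = 6
  t=11: active resources = [6], total = 6
  t=12: active resources = [6], total = 6
  t=13: active resources = [6], total = 6
Peak resource demand = 16

16


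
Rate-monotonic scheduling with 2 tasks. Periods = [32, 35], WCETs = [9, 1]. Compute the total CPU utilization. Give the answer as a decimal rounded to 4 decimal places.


Compute individual utilizations (exact fractions):
  Task 1: C/T = 9/32 (approx. 0.2813)
  Task 2: C/T = 1/35 (approx. 0.0286)
Total utilization U = 9/32 + 1/35 = 347/1120
Rounded to 4 decimal places: U = 0.3098
RM (Liu & Layland) bound for 2 tasks = 0.828427; compare with U = 347/1120 (approx. 0.309821)
U <= bound, so schedulable by RM sufficient condition.

0.3098


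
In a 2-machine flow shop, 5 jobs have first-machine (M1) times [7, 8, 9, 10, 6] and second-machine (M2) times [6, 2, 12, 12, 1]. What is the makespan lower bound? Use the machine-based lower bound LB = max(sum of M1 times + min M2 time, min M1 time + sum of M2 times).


LB1 = sum(M1 times) + min(M2 times) = 40 + 1 = 41
LB2 = min(M1 times) + sum(M2 times) = 6 + 33 = 39
Lower bound = max(LB1, LB2) = max(41, 39) = 41

41


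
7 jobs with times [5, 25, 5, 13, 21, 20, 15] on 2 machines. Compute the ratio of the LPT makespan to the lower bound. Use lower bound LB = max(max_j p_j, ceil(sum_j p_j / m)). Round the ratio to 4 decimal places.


LPT order: [25, 21, 20, 15, 13, 5, 5]
Machine loads after assignment: [53, 51]
LPT makespan = 53
Lower bound = max(max_job, ceil(total/2)) = max(25, 52) = 52
Ratio = 53 / 52 = 1.0192

1.0192


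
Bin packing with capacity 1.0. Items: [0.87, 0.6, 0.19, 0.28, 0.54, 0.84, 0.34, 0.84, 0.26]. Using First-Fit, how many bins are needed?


Place items sequentially using First-Fit:
  Item 0.87 -> new Bin 1
  Item 0.6 -> new Bin 2
  Item 0.19 -> Bin 2 (now 0.79)
  Item 0.28 -> new Bin 3
  Item 0.54 -> Bin 3 (now 0.82)
  Item 0.84 -> new Bin 4
  Item 0.34 -> new Bin 5
  Item 0.84 -> new Bin 6
  Item 0.26 -> Bin 5 (now 0.6)
Total bins used = 6

6


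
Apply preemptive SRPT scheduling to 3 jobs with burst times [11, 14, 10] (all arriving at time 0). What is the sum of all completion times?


Since all jobs arrive at t=0, SRPT equals SPT ordering.
SPT order: [10, 11, 14]
Completion times:
  Job 1: p=10, C=10
  Job 2: p=11, C=21
  Job 3: p=14, C=35
Total completion time = 10 + 21 + 35 = 66

66


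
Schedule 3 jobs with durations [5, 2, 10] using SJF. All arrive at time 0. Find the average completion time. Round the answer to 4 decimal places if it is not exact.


SJF order (ascending): [2, 5, 10]
Completion times:
  Job 1: burst=2, C=2
  Job 2: burst=5, C=7
  Job 3: burst=10, C=17
Average completion = 26/3 = 8.6667

8.6667


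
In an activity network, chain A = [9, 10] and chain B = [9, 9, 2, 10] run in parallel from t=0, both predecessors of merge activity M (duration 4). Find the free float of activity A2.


ES(A2) = sum of predecessors on chain A = 9
EF(A2) = ES + duration = 9 + 10 = 19
Successor of A2 is M. ES(M) = max(sum(A), sum(B)) = max(19, 30) = 30
Free float = ES(successor) - EF(current) = 30 - 19 = 11

11


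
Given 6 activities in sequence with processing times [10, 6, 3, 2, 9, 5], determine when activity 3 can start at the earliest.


Activity 3 starts after activities 1 through 2 complete.
Predecessor durations: [10, 6]
ES = 10 + 6 = 16

16


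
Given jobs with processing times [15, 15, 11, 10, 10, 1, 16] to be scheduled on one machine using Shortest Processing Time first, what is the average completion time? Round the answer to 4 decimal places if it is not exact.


Sort jobs by processing time (SPT order): [1, 10, 10, 11, 15, 15, 16]
Compute completion times sequentially:
  Job 1: processing = 1, completes at 1
  Job 2: processing = 10, completes at 11
  Job 3: processing = 10, completes at 21
  Job 4: processing = 11, completes at 32
  Job 5: processing = 15, completes at 47
  Job 6: processing = 15, completes at 62
  Job 7: processing = 16, completes at 78
Sum of completion times = 252
Average completion time = 252/7 = 36.0

36.0


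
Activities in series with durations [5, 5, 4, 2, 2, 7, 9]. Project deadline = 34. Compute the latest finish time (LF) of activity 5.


LF(activity 5) = deadline - sum of successor durations
Successors: activities 6 through 7 with durations [7, 9]
Sum of successor durations = 16
LF = 34 - 16 = 18

18
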